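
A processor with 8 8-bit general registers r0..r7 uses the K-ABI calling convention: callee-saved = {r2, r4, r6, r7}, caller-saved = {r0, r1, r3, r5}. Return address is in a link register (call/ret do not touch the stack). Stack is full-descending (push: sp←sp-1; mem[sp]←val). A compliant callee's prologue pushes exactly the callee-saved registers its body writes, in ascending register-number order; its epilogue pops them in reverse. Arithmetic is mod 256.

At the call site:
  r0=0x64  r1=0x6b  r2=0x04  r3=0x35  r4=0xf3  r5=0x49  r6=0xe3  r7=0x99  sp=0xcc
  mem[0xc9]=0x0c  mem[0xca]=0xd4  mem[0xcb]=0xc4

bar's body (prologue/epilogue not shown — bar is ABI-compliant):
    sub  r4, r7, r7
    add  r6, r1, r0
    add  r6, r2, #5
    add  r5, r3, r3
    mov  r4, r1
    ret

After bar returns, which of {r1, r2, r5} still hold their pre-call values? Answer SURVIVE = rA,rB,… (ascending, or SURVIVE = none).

SURVIVE = r1,r2

prologue: push r4 -> mem[0xcb]=0xf3, sp=0xcb
prologue: push r6 -> mem[0xca]=0xe3, sp=0xca
body[0] sub  r4, r7, r7 -> r4=0x00
body[1] add  r6, r1, r0 -> r6=0xcf
body[2] add  r6, r2, #5 -> r6=0x09
body[3] add  r5, r3, r3 -> r5=0x6a
body[4] mov  r4, r1 -> r4=0x6b
epilogue: pop r6=0xe3, sp=0xcb
epilogue: pop r4=0xf3, sp=0xcc
r1: caller-saved, written=False
r2: callee-saved, written=False
r5: caller-saved, written=True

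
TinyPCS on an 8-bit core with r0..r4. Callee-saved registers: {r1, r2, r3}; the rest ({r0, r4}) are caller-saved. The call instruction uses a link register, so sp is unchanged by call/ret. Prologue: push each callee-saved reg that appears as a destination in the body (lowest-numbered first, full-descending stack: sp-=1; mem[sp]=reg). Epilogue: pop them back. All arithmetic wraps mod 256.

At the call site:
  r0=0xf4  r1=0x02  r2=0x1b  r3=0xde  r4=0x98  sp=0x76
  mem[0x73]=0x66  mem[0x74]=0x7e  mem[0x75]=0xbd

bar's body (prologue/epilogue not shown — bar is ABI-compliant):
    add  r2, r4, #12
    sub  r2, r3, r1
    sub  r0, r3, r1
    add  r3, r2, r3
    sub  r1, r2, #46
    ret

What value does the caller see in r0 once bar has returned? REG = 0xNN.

prologue: push r1 → mem[0x75]=0x02, sp=0x75
prologue: push r2 → mem[0x74]=0x1b, sp=0x74
prologue: push r3 → mem[0x73]=0xde, sp=0x73
body[0] add  r2, r4, #12 → r2=0xa4
body[1] sub  r2, r3, r1 → r2=0xdc
body[2] sub  r0, r3, r1 → r0=0xdc
body[3] add  r3, r2, r3 → r3=0xba
body[4] sub  r1, r2, #46 → r1=0xae
epilogue: pop r3=0xde, sp=0x74
epilogue: pop r2=0x1b, sp=0x75
epilogue: pop r1=0x02, sp=0x76
r0 is caller-saved → body value

REG = 0xdc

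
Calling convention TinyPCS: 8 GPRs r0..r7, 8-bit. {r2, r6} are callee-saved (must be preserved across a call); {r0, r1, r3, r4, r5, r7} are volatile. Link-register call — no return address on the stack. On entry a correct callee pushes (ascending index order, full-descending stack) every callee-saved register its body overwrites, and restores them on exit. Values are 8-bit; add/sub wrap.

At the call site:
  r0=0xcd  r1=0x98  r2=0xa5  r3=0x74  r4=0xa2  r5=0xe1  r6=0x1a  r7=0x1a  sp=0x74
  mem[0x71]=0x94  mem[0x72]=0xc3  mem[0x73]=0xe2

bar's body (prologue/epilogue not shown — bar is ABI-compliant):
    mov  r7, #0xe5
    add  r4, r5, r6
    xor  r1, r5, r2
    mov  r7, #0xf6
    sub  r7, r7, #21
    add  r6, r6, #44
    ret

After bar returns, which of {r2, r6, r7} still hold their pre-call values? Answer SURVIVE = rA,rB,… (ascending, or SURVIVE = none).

prologue: push r6 -> mem[0x73]=0x1a, sp=0x73
body[0] mov  r7, #0xe5 -> r7=0xe5
body[1] add  r4, r5, r6 -> r4=0xfb
body[2] xor  r1, r5, r2 -> r1=0x44
body[3] mov  r7, #0xf6 -> r7=0xf6
body[4] sub  r7, r7, #21 -> r7=0xe1
body[5] add  r6, r6, #44 -> r6=0x46
epilogue: pop r6=0x1a, sp=0x74
r2: callee-saved, written=False
r6: callee-saved, written=True
r7: caller-saved, written=True

SURVIVE = r2,r6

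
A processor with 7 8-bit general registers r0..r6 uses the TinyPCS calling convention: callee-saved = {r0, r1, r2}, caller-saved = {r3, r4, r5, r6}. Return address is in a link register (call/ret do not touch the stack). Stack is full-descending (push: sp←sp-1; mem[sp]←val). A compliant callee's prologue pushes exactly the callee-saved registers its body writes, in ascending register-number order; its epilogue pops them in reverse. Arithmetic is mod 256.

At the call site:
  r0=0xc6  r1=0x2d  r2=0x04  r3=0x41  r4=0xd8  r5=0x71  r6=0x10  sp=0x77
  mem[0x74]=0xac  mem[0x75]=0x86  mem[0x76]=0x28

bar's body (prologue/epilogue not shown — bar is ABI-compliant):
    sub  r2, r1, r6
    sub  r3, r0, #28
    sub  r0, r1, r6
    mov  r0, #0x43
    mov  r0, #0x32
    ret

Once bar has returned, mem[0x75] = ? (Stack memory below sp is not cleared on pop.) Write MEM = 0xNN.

MEM = 0x04

prologue: push r0 → mem[0x76]=0xc6, sp=0x76
prologue: push r2 → mem[0x75]=0x04, sp=0x75
body[0] sub  r2, r1, r6 → r2=0x1d
body[1] sub  r3, r0, #28 → r3=0xaa
body[2] sub  r0, r1, r6 → r0=0x1d
body[3] mov  r0, #0x43 → r0=0x43
body[4] mov  r0, #0x32 → r0=0x32
epilogue: pop r2=0x04, sp=0x76
epilogue: pop r0=0xc6, sp=0x77
prologue pushed ['r0', 'r2'] at ['0x76', '0x75']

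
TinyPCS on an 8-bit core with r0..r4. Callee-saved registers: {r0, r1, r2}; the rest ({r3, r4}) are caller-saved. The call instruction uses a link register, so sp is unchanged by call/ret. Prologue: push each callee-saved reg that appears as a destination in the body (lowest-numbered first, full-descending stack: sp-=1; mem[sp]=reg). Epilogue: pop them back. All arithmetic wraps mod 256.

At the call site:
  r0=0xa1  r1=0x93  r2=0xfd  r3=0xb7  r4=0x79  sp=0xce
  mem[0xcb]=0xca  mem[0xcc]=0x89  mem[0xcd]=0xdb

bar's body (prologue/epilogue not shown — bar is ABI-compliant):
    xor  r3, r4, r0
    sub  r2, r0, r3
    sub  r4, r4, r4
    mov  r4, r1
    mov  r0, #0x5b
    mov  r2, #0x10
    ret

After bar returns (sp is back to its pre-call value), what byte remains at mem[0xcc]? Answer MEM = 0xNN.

MEM = 0xfd

prologue: push r0 → mem[0xcd]=0xa1, sp=0xcd
prologue: push r2 → mem[0xcc]=0xfd, sp=0xcc
body[0] xor  r3, r4, r0 → r3=0xd8
body[1] sub  r2, r0, r3 → r2=0xc9
body[2] sub  r4, r4, r4 → r4=0x00
body[3] mov  r4, r1 → r4=0x93
body[4] mov  r0, #0x5b → r0=0x5b
body[5] mov  r2, #0x10 → r2=0x10
epilogue: pop r2=0xfd, sp=0xcd
epilogue: pop r0=0xa1, sp=0xce
prologue pushed ['r0', 'r2'] at ['0xcd', '0xcc']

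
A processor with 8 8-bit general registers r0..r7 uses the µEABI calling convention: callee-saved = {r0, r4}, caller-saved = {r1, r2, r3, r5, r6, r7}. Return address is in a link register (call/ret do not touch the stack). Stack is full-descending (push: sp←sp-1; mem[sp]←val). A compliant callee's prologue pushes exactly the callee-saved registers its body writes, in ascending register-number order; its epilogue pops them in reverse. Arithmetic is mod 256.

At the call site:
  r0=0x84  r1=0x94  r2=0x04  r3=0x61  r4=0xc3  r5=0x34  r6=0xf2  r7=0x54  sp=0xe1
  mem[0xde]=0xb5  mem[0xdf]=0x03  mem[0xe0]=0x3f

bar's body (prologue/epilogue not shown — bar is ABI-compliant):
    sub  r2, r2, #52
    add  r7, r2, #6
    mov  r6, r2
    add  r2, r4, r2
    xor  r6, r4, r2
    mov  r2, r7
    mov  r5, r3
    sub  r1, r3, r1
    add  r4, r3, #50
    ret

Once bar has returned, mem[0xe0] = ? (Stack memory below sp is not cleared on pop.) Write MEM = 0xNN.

prologue: push r4 -> mem[0xe0]=0xc3, sp=0xe0
body[0] sub  r2, r2, #52 -> r2=0xd0
body[1] add  r7, r2, #6 -> r7=0xd6
body[2] mov  r6, r2 -> r6=0xd0
body[3] add  r2, r4, r2 -> r2=0x93
body[4] xor  r6, r4, r2 -> r6=0x50
body[5] mov  r2, r7 -> r2=0xd6
body[6] mov  r5, r3 -> r5=0x61
body[7] sub  r1, r3, r1 -> r1=0xcd
body[8] add  r4, r3, #50 -> r4=0x93
epilogue: pop r4=0xc3, sp=0xe1
prologue pushed ['r4'] at ['0xe0']

MEM = 0xc3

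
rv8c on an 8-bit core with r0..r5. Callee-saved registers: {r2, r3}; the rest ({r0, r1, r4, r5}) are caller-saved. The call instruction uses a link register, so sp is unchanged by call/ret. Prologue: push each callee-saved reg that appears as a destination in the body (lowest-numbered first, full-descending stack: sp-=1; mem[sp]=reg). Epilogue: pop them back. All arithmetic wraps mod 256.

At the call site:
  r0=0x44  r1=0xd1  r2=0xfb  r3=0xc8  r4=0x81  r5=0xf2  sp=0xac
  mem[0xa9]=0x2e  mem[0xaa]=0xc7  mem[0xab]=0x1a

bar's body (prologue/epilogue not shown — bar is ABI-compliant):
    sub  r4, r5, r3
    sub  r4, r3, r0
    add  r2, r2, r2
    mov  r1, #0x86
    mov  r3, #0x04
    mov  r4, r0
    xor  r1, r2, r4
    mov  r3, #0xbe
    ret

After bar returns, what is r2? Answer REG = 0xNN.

REG = 0xfb

prologue: push r2 → mem[0xab]=0xfb, sp=0xab
prologue: push r3 → mem[0xaa]=0xc8, sp=0xaa
body[0] sub  r4, r5, r3 → r4=0x2a
body[1] sub  r4, r3, r0 → r4=0x84
body[2] add  r2, r2, r2 → r2=0xf6
body[3] mov  r1, #0x86 → r1=0x86
body[4] mov  r3, #0x04 → r3=0x04
body[5] mov  r4, r0 → r4=0x44
body[6] xor  r1, r2, r4 → r1=0xb2
body[7] mov  r3, #0xbe → r3=0xbe
epilogue: pop r3=0xc8, sp=0xab
epilogue: pop r2=0xfb, sp=0xac
r2 is callee-saved → restored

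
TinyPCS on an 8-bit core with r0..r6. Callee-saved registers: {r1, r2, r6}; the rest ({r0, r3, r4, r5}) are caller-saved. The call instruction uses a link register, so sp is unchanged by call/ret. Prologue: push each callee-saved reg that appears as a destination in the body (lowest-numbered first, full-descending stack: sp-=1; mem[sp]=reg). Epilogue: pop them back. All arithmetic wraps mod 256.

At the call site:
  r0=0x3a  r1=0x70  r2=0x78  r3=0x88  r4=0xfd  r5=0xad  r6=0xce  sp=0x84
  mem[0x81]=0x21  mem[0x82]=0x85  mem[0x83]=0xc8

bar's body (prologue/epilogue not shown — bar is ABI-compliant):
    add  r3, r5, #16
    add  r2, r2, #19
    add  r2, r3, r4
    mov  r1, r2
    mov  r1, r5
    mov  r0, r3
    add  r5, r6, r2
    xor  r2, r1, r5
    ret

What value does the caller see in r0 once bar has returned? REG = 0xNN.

prologue: push r1 -> mem[0x83]=0x70, sp=0x83
prologue: push r2 -> mem[0x82]=0x78, sp=0x82
body[0] add  r3, r5, #16 -> r3=0xbd
body[1] add  r2, r2, #19 -> r2=0x8b
body[2] add  r2, r3, r4 -> r2=0xba
body[3] mov  r1, r2 -> r1=0xba
body[4] mov  r1, r5 -> r1=0xad
body[5] mov  r0, r3 -> r0=0xbd
body[6] add  r5, r6, r2 -> r5=0x88
body[7] xor  r2, r1, r5 -> r2=0x25
epilogue: pop r2=0x78, sp=0x83
epilogue: pop r1=0x70, sp=0x84
r0 is caller-saved -> body value

REG = 0xbd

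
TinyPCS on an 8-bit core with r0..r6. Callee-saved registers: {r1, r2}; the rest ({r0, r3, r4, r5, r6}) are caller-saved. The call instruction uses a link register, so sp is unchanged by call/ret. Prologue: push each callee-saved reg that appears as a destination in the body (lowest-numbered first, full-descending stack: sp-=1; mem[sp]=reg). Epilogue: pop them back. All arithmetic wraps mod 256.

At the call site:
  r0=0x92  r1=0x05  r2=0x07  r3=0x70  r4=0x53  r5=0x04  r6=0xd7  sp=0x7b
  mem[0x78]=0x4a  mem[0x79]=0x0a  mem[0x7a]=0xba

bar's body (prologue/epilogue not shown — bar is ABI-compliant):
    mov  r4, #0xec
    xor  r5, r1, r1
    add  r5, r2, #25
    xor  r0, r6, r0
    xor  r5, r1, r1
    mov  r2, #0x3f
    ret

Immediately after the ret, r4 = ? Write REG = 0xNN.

prologue: push r2 → mem[0x7a]=0x07, sp=0x7a
body[0] mov  r4, #0xec → r4=0xec
body[1] xor  r5, r1, r1 → r5=0x00
body[2] add  r5, r2, #25 → r5=0x20
body[3] xor  r0, r6, r0 → r0=0x45
body[4] xor  r5, r1, r1 → r5=0x00
body[5] mov  r2, #0x3f → r2=0x3f
epilogue: pop r2=0x07, sp=0x7b
r4 is caller-saved → body value

REG = 0xec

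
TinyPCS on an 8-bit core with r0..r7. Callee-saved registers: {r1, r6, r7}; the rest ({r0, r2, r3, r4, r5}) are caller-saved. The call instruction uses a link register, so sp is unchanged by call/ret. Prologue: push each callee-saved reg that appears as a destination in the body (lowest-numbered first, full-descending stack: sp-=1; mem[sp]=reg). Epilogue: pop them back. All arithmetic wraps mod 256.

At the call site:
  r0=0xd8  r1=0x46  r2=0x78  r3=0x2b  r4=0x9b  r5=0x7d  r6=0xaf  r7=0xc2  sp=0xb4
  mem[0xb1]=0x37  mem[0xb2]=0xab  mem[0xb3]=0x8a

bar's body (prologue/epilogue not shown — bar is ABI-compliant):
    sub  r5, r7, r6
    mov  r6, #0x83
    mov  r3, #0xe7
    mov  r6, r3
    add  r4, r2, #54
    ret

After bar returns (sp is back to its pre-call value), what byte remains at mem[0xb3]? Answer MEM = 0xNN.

MEM = 0xaf

prologue: push r6 -> mem[0xb3]=0xaf, sp=0xb3
body[0] sub  r5, r7, r6 -> r5=0x13
body[1] mov  r6, #0x83 -> r6=0x83
body[2] mov  r3, #0xe7 -> r3=0xe7
body[3] mov  r6, r3 -> r6=0xe7
body[4] add  r4, r2, #54 -> r4=0xae
epilogue: pop r6=0xaf, sp=0xb4
prologue pushed ['r6'] at ['0xb3']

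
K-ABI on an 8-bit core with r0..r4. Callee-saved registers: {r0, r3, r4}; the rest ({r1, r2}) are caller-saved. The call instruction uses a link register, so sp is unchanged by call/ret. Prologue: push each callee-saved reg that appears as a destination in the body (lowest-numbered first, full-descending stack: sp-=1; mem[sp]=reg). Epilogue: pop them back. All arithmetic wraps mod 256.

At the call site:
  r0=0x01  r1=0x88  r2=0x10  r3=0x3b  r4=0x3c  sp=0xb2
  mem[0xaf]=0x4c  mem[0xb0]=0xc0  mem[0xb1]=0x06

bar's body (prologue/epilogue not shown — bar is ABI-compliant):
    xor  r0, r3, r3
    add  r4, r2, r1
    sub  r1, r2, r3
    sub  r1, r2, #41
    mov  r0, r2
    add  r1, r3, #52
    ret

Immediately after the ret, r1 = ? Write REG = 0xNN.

REG = 0x6f

prologue: push r0 -> mem[0xb1]=0x01, sp=0xb1
prologue: push r4 -> mem[0xb0]=0x3c, sp=0xb0
body[0] xor  r0, r3, r3 -> r0=0x00
body[1] add  r4, r2, r1 -> r4=0x98
body[2] sub  r1, r2, r3 -> r1=0xd5
body[3] sub  r1, r2, #41 -> r1=0xe7
body[4] mov  r0, r2 -> r0=0x10
body[5] add  r1, r3, #52 -> r1=0x6f
epilogue: pop r4=0x3c, sp=0xb1
epilogue: pop r0=0x01, sp=0xb2
r1 is caller-saved -> body value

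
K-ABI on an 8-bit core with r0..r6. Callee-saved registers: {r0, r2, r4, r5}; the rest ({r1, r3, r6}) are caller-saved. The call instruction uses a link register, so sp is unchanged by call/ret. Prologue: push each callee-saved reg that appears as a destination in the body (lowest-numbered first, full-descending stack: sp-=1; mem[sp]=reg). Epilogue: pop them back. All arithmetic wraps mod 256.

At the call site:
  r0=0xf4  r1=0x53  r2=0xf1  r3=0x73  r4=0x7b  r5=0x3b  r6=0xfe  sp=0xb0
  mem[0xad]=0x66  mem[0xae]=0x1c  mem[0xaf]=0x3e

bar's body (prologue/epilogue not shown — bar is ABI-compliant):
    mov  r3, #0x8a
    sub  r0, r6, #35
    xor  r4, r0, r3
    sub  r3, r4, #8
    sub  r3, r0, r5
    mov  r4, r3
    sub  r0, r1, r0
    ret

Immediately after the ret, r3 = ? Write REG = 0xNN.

prologue: push r0 → mem[0xaf]=0xf4, sp=0xaf
prologue: push r4 → mem[0xae]=0x7b, sp=0xae
body[0] mov  r3, #0x8a → r3=0x8a
body[1] sub  r0, r6, #35 → r0=0xdb
body[2] xor  r4, r0, r3 → r4=0x51
body[3] sub  r3, r4, #8 → r3=0x49
body[4] sub  r3, r0, r5 → r3=0xa0
body[5] mov  r4, r3 → r4=0xa0
body[6] sub  r0, r1, r0 → r0=0x78
epilogue: pop r4=0x7b, sp=0xaf
epilogue: pop r0=0xf4, sp=0xb0
r3 is caller-saved → body value

REG = 0xa0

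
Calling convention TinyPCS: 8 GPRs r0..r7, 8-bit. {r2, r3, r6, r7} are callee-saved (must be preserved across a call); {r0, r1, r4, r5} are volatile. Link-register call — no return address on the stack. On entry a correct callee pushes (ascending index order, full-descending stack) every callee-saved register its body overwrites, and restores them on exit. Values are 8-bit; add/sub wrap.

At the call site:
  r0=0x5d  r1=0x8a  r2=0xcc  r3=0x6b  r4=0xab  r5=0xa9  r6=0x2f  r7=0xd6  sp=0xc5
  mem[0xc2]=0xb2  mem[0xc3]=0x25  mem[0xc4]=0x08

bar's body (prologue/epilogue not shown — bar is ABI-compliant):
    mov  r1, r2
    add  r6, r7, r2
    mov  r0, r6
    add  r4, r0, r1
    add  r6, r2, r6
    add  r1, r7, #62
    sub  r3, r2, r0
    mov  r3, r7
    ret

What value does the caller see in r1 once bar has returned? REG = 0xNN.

REG = 0x14

prologue: push r3 → mem[0xc4]=0x6b, sp=0xc4
prologue: push r6 → mem[0xc3]=0x2f, sp=0xc3
body[0] mov  r1, r2 → r1=0xcc
body[1] add  r6, r7, r2 → r6=0xa2
body[2] mov  r0, r6 → r0=0xa2
body[3] add  r4, r0, r1 → r4=0x6e
body[4] add  r6, r2, r6 → r6=0x6e
body[5] add  r1, r7, #62 → r1=0x14
body[6] sub  r3, r2, r0 → r3=0x2a
body[7] mov  r3, r7 → r3=0xd6
epilogue: pop r6=0x2f, sp=0xc4
epilogue: pop r3=0x6b, sp=0xc5
r1 is caller-saved → body value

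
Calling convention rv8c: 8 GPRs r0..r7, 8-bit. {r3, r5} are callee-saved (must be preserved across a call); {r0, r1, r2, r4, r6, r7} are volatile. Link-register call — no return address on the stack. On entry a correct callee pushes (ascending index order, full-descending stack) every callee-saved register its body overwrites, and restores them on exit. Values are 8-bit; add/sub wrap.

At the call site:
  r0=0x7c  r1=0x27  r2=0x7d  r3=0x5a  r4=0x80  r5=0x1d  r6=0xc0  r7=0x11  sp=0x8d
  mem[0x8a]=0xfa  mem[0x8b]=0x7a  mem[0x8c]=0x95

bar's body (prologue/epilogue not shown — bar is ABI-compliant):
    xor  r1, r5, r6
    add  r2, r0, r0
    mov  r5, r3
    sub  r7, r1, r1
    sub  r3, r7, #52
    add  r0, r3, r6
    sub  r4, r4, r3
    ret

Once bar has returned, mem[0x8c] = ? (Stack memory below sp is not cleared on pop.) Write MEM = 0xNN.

MEM = 0x5a

prologue: push r3 -> mem[0x8c]=0x5a, sp=0x8c
prologue: push r5 -> mem[0x8b]=0x1d, sp=0x8b
body[0] xor  r1, r5, r6 -> r1=0xdd
body[1] add  r2, r0, r0 -> r2=0xf8
body[2] mov  r5, r3 -> r5=0x5a
body[3] sub  r7, r1, r1 -> r7=0x00
body[4] sub  r3, r7, #52 -> r3=0xcc
body[5] add  r0, r3, r6 -> r0=0x8c
body[6] sub  r4, r4, r3 -> r4=0xb4
epilogue: pop r5=0x1d, sp=0x8c
epilogue: pop r3=0x5a, sp=0x8d
prologue pushed ['r3', 'r5'] at ['0x8c', '0x8b']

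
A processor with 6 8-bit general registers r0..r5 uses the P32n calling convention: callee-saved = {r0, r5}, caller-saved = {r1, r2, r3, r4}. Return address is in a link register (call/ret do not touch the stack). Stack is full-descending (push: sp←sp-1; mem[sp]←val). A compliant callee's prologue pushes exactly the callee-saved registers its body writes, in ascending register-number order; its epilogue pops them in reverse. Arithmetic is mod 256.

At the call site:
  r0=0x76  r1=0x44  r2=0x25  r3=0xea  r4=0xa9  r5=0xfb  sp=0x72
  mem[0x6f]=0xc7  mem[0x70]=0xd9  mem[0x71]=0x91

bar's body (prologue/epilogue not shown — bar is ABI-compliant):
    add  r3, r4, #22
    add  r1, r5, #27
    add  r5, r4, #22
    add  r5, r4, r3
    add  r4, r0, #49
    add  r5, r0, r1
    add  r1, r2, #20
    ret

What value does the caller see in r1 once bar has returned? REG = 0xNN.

REG = 0x39

prologue: push r5 -> mem[0x71]=0xfb, sp=0x71
body[0] add  r3, r4, #22 -> r3=0xbf
body[1] add  r1, r5, #27 -> r1=0x16
body[2] add  r5, r4, #22 -> r5=0xbf
body[3] add  r5, r4, r3 -> r5=0x68
body[4] add  r4, r0, #49 -> r4=0xa7
body[5] add  r5, r0, r1 -> r5=0x8c
body[6] add  r1, r2, #20 -> r1=0x39
epilogue: pop r5=0xfb, sp=0x72
r1 is caller-saved -> body value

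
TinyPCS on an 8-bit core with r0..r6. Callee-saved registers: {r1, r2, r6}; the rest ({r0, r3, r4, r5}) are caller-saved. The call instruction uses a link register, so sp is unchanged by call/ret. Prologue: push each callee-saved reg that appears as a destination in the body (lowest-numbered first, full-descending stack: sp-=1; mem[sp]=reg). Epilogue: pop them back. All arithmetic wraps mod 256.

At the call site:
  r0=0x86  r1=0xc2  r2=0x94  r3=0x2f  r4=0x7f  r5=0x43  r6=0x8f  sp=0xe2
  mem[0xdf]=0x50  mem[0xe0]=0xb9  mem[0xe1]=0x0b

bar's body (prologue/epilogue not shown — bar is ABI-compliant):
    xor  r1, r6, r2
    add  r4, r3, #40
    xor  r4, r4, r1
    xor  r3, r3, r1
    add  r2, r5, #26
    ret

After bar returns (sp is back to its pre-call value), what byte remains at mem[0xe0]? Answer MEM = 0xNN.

MEM = 0x94

prologue: push r1 → mem[0xe1]=0xc2, sp=0xe1
prologue: push r2 → mem[0xe0]=0x94, sp=0xe0
body[0] xor  r1, r6, r2 → r1=0x1b
body[1] add  r4, r3, #40 → r4=0x57
body[2] xor  r4, r4, r1 → r4=0x4c
body[3] xor  r3, r3, r1 → r3=0x34
body[4] add  r2, r5, #26 → r2=0x5d
epilogue: pop r2=0x94, sp=0xe1
epilogue: pop r1=0xc2, sp=0xe2
prologue pushed ['r1', 'r2'] at ['0xe1', '0xe0']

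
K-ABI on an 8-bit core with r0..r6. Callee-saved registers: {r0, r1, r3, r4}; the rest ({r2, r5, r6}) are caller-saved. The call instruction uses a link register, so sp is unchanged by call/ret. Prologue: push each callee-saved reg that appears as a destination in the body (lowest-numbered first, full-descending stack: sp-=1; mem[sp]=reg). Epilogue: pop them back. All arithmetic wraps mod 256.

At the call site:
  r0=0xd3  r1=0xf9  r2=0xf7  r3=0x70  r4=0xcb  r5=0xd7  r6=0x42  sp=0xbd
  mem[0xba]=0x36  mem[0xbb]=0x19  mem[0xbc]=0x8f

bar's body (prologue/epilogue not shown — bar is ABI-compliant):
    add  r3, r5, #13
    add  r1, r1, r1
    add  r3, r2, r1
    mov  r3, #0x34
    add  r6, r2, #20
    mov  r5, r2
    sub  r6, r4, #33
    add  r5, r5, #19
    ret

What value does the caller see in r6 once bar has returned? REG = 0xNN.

prologue: push r1 -> mem[0xbc]=0xf9, sp=0xbc
prologue: push r3 -> mem[0xbb]=0x70, sp=0xbb
body[0] add  r3, r5, #13 -> r3=0xe4
body[1] add  r1, r1, r1 -> r1=0xf2
body[2] add  r3, r2, r1 -> r3=0xe9
body[3] mov  r3, #0x34 -> r3=0x34
body[4] add  r6, r2, #20 -> r6=0x0b
body[5] mov  r5, r2 -> r5=0xf7
body[6] sub  r6, r4, #33 -> r6=0xaa
body[7] add  r5, r5, #19 -> r5=0x0a
epilogue: pop r3=0x70, sp=0xbc
epilogue: pop r1=0xf9, sp=0xbd
r6 is caller-saved -> body value

REG = 0xaa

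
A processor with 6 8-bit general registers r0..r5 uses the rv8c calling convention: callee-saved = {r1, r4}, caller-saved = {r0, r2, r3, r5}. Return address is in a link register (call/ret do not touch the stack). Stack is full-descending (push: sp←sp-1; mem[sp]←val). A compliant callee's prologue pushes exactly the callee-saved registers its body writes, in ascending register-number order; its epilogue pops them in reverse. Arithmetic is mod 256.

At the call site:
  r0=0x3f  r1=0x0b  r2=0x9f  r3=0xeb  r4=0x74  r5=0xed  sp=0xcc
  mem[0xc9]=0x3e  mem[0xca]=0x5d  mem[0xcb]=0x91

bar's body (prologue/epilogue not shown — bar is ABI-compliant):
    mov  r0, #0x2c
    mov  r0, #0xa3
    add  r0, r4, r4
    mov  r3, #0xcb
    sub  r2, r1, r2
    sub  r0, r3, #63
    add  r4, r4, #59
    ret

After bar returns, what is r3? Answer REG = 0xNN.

prologue: push r4 → mem[0xcb]=0x74, sp=0xcb
body[0] mov  r0, #0x2c → r0=0x2c
body[1] mov  r0, #0xa3 → r0=0xa3
body[2] add  r0, r4, r4 → r0=0xe8
body[3] mov  r3, #0xcb → r3=0xcb
body[4] sub  r2, r1, r2 → r2=0x6c
body[5] sub  r0, r3, #63 → r0=0x8c
body[6] add  r4, r4, #59 → r4=0xaf
epilogue: pop r4=0x74, sp=0xcc
r3 is caller-saved → body value

REG = 0xcb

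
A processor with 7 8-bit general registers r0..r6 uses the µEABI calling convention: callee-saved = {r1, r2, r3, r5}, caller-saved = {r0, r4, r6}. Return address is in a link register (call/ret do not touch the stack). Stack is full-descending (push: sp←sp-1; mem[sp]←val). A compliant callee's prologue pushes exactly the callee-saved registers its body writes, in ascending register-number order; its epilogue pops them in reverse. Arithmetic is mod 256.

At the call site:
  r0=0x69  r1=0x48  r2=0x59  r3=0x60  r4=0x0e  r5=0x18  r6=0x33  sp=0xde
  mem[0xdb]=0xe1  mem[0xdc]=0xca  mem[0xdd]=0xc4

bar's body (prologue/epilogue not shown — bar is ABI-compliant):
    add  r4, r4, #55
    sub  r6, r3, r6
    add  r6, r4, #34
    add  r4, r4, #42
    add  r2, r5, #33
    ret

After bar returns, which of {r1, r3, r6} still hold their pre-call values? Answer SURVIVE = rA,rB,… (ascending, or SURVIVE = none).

SURVIVE = r1,r3

prologue: push r2 → mem[0xdd]=0x59, sp=0xdd
body[0] add  r4, r4, #55 → r4=0x45
body[1] sub  r6, r3, r6 → r6=0x2d
body[2] add  r6, r4, #34 → r6=0x67
body[3] add  r4, r4, #42 → r4=0x6f
body[4] add  r2, r5, #33 → r2=0x39
epilogue: pop r2=0x59, sp=0xde
r1: callee-saved, written=False
r3: callee-saved, written=False
r6: caller-saved, written=True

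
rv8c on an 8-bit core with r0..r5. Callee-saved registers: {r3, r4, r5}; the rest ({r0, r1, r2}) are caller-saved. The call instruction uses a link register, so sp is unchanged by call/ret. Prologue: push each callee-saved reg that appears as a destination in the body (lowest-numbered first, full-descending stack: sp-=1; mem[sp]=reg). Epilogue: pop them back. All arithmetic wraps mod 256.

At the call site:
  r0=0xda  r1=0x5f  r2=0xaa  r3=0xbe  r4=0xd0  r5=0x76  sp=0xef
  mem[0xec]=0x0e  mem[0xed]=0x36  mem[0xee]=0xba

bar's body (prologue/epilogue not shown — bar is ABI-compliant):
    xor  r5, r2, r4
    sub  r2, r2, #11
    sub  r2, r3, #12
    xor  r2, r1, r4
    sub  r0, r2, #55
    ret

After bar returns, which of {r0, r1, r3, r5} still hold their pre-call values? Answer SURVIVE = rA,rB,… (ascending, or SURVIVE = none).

SURVIVE = r1,r3,r5

prologue: push r5 → mem[0xee]=0x76, sp=0xee
body[0] xor  r5, r2, r4 → r5=0x7a
body[1] sub  r2, r2, #11 → r2=0x9f
body[2] sub  r2, r3, #12 → r2=0xb2
body[3] xor  r2, r1, r4 → r2=0x8f
body[4] sub  r0, r2, #55 → r0=0x58
epilogue: pop r5=0x76, sp=0xef
r0: caller-saved, written=True
r1: caller-saved, written=False
r3: callee-saved, written=False
r5: callee-saved, written=True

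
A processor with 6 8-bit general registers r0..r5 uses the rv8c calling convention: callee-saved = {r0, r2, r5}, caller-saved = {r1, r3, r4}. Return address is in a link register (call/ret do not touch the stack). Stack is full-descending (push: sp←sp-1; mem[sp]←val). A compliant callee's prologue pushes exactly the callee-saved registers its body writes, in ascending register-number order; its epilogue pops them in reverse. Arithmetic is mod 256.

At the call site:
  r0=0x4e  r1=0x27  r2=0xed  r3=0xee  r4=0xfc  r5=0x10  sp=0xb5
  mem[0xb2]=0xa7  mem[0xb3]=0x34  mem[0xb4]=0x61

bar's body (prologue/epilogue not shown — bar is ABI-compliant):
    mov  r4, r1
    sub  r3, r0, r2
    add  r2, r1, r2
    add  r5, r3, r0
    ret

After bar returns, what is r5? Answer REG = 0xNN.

prologue: push r2 → mem[0xb4]=0xed, sp=0xb4
prologue: push r5 → mem[0xb3]=0x10, sp=0xb3
body[0] mov  r4, r1 → r4=0x27
body[1] sub  r3, r0, r2 → r3=0x61
body[2] add  r2, r1, r2 → r2=0x14
body[3] add  r5, r3, r0 → r5=0xaf
epilogue: pop r5=0x10, sp=0xb4
epilogue: pop r2=0xed, sp=0xb5
r5 is callee-saved → restored

REG = 0x10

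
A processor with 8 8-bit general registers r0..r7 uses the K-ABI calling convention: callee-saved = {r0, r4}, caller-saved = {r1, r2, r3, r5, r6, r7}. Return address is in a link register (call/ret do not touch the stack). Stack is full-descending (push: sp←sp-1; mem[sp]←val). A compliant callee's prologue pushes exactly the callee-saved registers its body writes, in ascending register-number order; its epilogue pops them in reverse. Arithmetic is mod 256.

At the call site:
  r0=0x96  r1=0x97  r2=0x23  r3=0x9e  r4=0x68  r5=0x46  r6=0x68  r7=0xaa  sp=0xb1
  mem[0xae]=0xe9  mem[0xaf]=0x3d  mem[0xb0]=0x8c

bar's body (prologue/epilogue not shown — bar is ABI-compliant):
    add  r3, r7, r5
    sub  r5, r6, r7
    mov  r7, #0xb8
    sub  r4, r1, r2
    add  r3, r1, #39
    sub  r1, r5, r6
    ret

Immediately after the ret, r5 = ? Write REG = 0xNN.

prologue: push r4 → mem[0xb0]=0x68, sp=0xb0
body[0] add  r3, r7, r5 → r3=0xf0
body[1] sub  r5, r6, r7 → r5=0xbe
body[2] mov  r7, #0xb8 → r7=0xb8
body[3] sub  r4, r1, r2 → r4=0x74
body[4] add  r3, r1, #39 → r3=0xbe
body[5] sub  r1, r5, r6 → r1=0x56
epilogue: pop r4=0x68, sp=0xb1
r5 is caller-saved → body value

REG = 0xbe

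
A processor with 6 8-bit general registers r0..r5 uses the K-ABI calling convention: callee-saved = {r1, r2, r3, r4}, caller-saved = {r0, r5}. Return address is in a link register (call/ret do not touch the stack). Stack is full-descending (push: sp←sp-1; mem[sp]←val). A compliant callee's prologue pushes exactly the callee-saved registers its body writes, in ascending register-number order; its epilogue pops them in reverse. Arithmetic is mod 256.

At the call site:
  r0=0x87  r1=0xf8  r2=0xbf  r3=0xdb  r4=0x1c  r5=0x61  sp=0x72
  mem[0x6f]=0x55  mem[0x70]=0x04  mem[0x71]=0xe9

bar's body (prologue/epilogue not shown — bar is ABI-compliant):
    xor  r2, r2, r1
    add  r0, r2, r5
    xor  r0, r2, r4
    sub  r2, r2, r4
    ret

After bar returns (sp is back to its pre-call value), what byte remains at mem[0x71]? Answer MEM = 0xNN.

MEM = 0xbf

prologue: push r2 -> mem[0x71]=0xbf, sp=0x71
body[0] xor  r2, r2, r1 -> r2=0x47
body[1] add  r0, r2, r5 -> r0=0xa8
body[2] xor  r0, r2, r4 -> r0=0x5b
body[3] sub  r2, r2, r4 -> r2=0x2b
epilogue: pop r2=0xbf, sp=0x72
prologue pushed ['r2'] at ['0x71']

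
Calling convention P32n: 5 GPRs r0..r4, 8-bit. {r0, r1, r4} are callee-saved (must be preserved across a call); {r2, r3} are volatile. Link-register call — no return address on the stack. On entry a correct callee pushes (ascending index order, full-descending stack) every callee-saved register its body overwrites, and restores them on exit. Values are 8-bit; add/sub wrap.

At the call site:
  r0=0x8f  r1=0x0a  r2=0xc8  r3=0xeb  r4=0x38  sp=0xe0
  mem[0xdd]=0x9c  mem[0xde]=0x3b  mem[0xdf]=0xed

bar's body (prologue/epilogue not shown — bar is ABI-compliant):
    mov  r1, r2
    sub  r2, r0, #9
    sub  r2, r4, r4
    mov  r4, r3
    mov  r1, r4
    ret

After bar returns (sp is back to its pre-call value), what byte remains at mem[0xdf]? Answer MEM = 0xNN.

MEM = 0x0a

prologue: push r1 → mem[0xdf]=0x0a, sp=0xdf
prologue: push r4 → mem[0xde]=0x38, sp=0xde
body[0] mov  r1, r2 → r1=0xc8
body[1] sub  r2, r0, #9 → r2=0x86
body[2] sub  r2, r4, r4 → r2=0x00
body[3] mov  r4, r3 → r4=0xeb
body[4] mov  r1, r4 → r1=0xeb
epilogue: pop r4=0x38, sp=0xdf
epilogue: pop r1=0x0a, sp=0xe0
prologue pushed ['r1', 'r4'] at ['0xdf', '0xde']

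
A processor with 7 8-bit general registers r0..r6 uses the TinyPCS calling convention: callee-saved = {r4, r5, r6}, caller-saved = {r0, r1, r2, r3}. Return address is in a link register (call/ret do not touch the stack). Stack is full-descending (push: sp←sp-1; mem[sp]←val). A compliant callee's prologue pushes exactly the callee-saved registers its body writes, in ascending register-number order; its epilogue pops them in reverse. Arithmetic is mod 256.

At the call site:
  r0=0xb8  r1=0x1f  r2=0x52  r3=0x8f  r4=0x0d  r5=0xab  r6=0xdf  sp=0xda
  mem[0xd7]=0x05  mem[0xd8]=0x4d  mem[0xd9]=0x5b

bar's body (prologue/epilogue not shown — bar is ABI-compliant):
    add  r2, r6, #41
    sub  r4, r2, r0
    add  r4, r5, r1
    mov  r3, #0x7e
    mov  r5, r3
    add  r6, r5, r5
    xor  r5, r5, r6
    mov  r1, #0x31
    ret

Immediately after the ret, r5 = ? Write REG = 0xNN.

REG = 0xab

prologue: push r4 → mem[0xd9]=0x0d, sp=0xd9
prologue: push r5 → mem[0xd8]=0xab, sp=0xd8
prologue: push r6 → mem[0xd7]=0xdf, sp=0xd7
body[0] add  r2, r6, #41 → r2=0x08
body[1] sub  r4, r2, r0 → r4=0x50
body[2] add  r4, r5, r1 → r4=0xca
body[3] mov  r3, #0x7e → r3=0x7e
body[4] mov  r5, r3 → r5=0x7e
body[5] add  r6, r5, r5 → r6=0xfc
body[6] xor  r5, r5, r6 → r5=0x82
body[7] mov  r1, #0x31 → r1=0x31
epilogue: pop r6=0xdf, sp=0xd8
epilogue: pop r5=0xab, sp=0xd9
epilogue: pop r4=0x0d, sp=0xda
r5 is callee-saved → restored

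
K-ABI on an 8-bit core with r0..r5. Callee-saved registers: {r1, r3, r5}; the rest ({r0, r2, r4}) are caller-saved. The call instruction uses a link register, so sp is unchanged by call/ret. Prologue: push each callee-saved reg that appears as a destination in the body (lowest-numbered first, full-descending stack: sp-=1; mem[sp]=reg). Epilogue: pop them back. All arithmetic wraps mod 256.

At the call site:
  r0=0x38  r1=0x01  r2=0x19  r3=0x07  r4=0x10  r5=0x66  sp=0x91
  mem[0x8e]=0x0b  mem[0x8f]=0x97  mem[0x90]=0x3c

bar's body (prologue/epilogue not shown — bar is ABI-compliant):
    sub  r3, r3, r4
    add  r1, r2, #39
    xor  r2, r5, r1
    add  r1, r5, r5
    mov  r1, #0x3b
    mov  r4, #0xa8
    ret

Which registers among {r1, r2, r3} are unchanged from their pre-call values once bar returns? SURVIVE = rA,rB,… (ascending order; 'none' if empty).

prologue: push r1 -> mem[0x90]=0x01, sp=0x90
prologue: push r3 -> mem[0x8f]=0x07, sp=0x8f
body[0] sub  r3, r3, r4 -> r3=0xf7
body[1] add  r1, r2, #39 -> r1=0x40
body[2] xor  r2, r5, r1 -> r2=0x26
body[3] add  r1, r5, r5 -> r1=0xcc
body[4] mov  r1, #0x3b -> r1=0x3b
body[5] mov  r4, #0xa8 -> r4=0xa8
epilogue: pop r3=0x07, sp=0x90
epilogue: pop r1=0x01, sp=0x91
r1: callee-saved, written=True
r2: caller-saved, written=True
r3: callee-saved, written=True

SURVIVE = r1,r3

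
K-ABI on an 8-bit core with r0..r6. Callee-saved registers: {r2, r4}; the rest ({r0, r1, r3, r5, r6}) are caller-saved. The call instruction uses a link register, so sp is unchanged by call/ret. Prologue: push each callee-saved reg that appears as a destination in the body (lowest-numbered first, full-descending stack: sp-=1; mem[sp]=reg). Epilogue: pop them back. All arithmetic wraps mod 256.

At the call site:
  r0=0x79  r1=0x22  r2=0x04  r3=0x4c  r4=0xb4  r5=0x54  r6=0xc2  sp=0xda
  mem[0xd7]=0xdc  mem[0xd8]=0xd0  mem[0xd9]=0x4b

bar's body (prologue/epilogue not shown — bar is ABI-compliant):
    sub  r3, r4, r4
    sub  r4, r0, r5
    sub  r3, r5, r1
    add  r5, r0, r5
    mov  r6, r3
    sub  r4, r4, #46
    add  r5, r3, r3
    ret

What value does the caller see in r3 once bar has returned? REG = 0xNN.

prologue: push r4 → mem[0xd9]=0xb4, sp=0xd9
body[0] sub  r3, r4, r4 → r3=0x00
body[1] sub  r4, r0, r5 → r4=0x25
body[2] sub  r3, r5, r1 → r3=0x32
body[3] add  r5, r0, r5 → r5=0xcd
body[4] mov  r6, r3 → r6=0x32
body[5] sub  r4, r4, #46 → r4=0xf7
body[6] add  r5, r3, r3 → r5=0x64
epilogue: pop r4=0xb4, sp=0xda
r3 is caller-saved → body value

REG = 0x32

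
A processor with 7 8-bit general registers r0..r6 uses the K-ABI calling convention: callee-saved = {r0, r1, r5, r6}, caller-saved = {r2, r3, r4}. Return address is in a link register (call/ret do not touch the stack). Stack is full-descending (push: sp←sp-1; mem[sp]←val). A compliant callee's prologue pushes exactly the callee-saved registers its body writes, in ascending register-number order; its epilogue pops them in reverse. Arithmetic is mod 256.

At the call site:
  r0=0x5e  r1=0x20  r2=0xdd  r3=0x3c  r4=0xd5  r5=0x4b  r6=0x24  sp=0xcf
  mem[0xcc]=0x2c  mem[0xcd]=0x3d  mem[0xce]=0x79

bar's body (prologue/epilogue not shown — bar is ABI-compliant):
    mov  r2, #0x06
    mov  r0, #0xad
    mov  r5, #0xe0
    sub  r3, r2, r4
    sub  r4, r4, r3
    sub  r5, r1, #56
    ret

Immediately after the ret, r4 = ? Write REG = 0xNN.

REG = 0xa4

prologue: push r0 → mem[0xce]=0x5e, sp=0xce
prologue: push r5 → mem[0xcd]=0x4b, sp=0xcd
body[0] mov  r2, #0x06 → r2=0x06
body[1] mov  r0, #0xad → r0=0xad
body[2] mov  r5, #0xe0 → r5=0xe0
body[3] sub  r3, r2, r4 → r3=0x31
body[4] sub  r4, r4, r3 → r4=0xa4
body[5] sub  r5, r1, #56 → r5=0xe8
epilogue: pop r5=0x4b, sp=0xce
epilogue: pop r0=0x5e, sp=0xcf
r4 is caller-saved → body value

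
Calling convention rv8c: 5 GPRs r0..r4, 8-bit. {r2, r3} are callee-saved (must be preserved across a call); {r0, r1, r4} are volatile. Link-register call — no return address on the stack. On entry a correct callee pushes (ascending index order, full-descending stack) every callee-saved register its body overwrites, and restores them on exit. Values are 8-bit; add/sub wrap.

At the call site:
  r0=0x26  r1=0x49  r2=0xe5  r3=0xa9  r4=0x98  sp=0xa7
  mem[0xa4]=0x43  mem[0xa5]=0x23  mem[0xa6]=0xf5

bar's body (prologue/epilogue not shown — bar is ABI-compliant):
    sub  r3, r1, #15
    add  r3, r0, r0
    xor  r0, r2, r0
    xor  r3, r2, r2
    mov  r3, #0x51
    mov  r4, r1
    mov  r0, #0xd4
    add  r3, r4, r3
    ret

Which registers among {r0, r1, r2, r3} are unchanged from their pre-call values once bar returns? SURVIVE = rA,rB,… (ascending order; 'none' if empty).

prologue: push r3 → mem[0xa6]=0xa9, sp=0xa6
body[0] sub  r3, r1, #15 → r3=0x3a
body[1] add  r3, r0, r0 → r3=0x4c
body[2] xor  r0, r2, r0 → r0=0xc3
body[3] xor  r3, r2, r2 → r3=0x00
body[4] mov  r3, #0x51 → r3=0x51
body[5] mov  r4, r1 → r4=0x49
body[6] mov  r0, #0xd4 → r0=0xd4
body[7] add  r3, r4, r3 → r3=0x9a
epilogue: pop r3=0xa9, sp=0xa7
r0: caller-saved, written=True
r1: caller-saved, written=False
r2: callee-saved, written=False
r3: callee-saved, written=True

SURVIVE = r1,r2,r3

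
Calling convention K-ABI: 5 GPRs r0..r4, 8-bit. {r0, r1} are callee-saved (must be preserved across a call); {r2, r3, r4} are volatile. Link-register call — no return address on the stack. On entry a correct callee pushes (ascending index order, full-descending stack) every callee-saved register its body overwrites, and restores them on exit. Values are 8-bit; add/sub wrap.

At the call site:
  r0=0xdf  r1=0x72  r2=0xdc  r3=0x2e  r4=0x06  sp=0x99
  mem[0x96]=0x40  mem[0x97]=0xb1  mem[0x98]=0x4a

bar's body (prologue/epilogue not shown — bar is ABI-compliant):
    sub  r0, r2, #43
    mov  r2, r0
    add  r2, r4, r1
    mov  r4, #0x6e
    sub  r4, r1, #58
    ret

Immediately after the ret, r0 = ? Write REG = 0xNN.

prologue: push r0 → mem[0x98]=0xdf, sp=0x98
body[0] sub  r0, r2, #43 → r0=0xb1
body[1] mov  r2, r0 → r2=0xb1
body[2] add  r2, r4, r1 → r2=0x78
body[3] mov  r4, #0x6e → r4=0x6e
body[4] sub  r4, r1, #58 → r4=0x38
epilogue: pop r0=0xdf, sp=0x99
r0 is callee-saved → restored

REG = 0xdf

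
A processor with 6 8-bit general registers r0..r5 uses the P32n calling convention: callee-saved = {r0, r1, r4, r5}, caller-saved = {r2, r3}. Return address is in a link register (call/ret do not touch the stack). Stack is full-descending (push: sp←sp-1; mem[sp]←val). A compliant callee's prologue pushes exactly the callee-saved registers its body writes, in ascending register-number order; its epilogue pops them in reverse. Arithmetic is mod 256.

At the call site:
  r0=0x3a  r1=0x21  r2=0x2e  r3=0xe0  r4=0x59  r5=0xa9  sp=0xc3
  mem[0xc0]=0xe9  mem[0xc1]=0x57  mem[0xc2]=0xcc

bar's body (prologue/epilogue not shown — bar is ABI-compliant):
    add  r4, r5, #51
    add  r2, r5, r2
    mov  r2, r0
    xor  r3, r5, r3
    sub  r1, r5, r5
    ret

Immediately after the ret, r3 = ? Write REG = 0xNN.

REG = 0x49

prologue: push r1 → mem[0xc2]=0x21, sp=0xc2
prologue: push r4 → mem[0xc1]=0x59, sp=0xc1
body[0] add  r4, r5, #51 → r4=0xdc
body[1] add  r2, r5, r2 → r2=0xd7
body[2] mov  r2, r0 → r2=0x3a
body[3] xor  r3, r5, r3 → r3=0x49
body[4] sub  r1, r5, r5 → r1=0x00
epilogue: pop r4=0x59, sp=0xc2
epilogue: pop r1=0x21, sp=0xc3
r3 is caller-saved → body value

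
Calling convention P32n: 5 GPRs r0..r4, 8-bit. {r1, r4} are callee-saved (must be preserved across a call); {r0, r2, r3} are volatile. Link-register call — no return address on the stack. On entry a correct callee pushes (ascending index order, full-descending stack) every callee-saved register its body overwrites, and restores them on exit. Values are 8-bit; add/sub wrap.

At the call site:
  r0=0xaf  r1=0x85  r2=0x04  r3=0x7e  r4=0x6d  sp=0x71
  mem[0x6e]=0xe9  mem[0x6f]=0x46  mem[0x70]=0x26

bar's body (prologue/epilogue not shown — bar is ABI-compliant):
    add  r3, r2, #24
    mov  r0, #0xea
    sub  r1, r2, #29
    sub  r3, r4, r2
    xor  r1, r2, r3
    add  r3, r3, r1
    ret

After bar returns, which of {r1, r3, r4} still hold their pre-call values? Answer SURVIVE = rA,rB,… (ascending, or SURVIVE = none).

prologue: push r1 -> mem[0x70]=0x85, sp=0x70
body[0] add  r3, r2, #24 -> r3=0x1c
body[1] mov  r0, #0xea -> r0=0xea
body[2] sub  r1, r2, #29 -> r1=0xe7
body[3] sub  r3, r4, r2 -> r3=0x69
body[4] xor  r1, r2, r3 -> r1=0x6d
body[5] add  r3, r3, r1 -> r3=0xd6
epilogue: pop r1=0x85, sp=0x71
r1: callee-saved, written=True
r3: caller-saved, written=True
r4: callee-saved, written=False

SURVIVE = r1,r4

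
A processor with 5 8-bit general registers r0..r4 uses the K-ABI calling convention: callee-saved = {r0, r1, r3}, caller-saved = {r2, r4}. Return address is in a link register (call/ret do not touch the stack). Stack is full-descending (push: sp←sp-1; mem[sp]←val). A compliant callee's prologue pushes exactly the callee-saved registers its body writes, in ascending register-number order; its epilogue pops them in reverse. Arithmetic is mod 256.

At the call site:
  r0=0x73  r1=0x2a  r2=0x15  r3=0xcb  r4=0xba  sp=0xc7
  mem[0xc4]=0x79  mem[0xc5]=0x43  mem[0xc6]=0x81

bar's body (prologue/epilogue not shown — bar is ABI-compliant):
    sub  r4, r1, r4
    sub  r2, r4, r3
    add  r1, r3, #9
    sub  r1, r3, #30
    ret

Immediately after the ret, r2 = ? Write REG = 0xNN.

prologue: push r1 -> mem[0xc6]=0x2a, sp=0xc6
body[0] sub  r4, r1, r4 -> r4=0x70
body[1] sub  r2, r4, r3 -> r2=0xa5
body[2] add  r1, r3, #9 -> r1=0xd4
body[3] sub  r1, r3, #30 -> r1=0xad
epilogue: pop r1=0x2a, sp=0xc7
r2 is caller-saved -> body value

REG = 0xa5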